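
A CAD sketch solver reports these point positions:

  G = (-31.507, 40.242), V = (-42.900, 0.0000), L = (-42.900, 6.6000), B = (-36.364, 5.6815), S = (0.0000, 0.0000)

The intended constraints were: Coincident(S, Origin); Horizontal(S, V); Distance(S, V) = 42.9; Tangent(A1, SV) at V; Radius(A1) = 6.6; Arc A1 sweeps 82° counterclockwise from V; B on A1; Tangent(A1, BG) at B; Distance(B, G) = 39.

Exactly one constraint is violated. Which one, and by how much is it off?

Distance(B, G) = 39 — off by 4.10.

S = (0.00, 0.00) ✓; S.y = 0.00, V.y = 0.00 ✓; |SV| = 42.90 ✓; ∠(LV, VS) = 90.00° ✓; |LV| = 6.600 ✓; bearing(L→B) − bearing(L→V) = 82.00° ✓; |LB| = 6.600 ✓; ∠(LB, BG) = 90.00° ✓; |BG| = 34.90 ✗.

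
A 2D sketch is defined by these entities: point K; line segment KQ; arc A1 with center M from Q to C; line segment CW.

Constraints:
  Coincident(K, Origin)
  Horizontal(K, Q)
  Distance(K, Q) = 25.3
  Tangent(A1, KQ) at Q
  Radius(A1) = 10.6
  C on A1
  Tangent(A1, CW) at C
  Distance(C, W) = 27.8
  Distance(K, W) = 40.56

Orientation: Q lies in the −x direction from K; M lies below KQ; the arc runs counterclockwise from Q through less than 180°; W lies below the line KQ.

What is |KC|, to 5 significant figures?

37.538

Checks: K = (0.00, 0.00) ✓; |MC| = 10.60 ✓; ∠(MC, CW) = 90.00° ✓; |CW| = 27.80 ✓; |KW| = 40.56 ✓.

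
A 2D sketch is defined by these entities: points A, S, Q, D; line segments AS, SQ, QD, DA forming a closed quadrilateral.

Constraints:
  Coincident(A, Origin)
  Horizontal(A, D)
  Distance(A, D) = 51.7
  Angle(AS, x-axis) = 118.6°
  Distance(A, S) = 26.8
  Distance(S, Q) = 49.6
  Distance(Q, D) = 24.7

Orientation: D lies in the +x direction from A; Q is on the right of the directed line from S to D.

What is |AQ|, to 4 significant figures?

28.06

Checks: |SQ| = 49.60 ✓; |QD| = 24.70 ✓.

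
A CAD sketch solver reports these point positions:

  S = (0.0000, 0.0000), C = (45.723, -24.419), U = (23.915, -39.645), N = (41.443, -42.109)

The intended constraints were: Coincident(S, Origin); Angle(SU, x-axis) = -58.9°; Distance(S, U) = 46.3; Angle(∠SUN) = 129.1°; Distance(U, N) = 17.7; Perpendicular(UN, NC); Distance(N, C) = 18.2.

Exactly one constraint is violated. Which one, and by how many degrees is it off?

Perpendicular(UN, NC) — off by 5.60°.

S = (0.00, 0.00) ✓; SU at -58.90° ✓; |SU| = 46.30 ✓; ∠SUN = 129.1° ✓; |UN| = 17.70 ✓; ∠(UN, NC) = 84.40° ✗; |NC| = 18.20 ✓.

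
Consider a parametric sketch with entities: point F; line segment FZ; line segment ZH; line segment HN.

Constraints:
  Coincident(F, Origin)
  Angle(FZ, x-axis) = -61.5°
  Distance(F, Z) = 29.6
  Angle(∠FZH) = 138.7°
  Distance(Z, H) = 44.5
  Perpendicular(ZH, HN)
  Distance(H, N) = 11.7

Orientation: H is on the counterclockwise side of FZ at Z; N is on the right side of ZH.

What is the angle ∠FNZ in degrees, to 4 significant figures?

10.35°

F is at the origin; FZ runs at -61.5° with length 29.6, so Z = 29.6·(cos -61.5°, sin -61.5°) = (14.12, -26.01). ∠FZH = 138.7°, so ZH runs at -61.5° + (180° − 138.7°) = -20.20° from the x-axis; with |ZH| = 44.5, H = Z + 44.5·(cos -20.20°, sin -20.20°) = (55.89, -41.38). ZH is perpendicular to HN; with |HN| = 11.7 on the right of ZH, N = H + 11.7·(-0.3453, -0.9385) = (51.85, -52.36). Then cos ∠FNZ = NF·NZ / (|NF||NZ|), giving 10.35°.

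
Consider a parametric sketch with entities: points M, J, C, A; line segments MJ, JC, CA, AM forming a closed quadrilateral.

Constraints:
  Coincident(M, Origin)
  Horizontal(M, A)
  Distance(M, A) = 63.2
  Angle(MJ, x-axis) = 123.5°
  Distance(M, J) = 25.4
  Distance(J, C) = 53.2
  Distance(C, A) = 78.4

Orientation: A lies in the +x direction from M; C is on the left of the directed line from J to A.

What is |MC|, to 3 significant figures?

66.3

Checks: M = (0.00, 0.00) ✓; |JC| = 53.20 ✓; |CA| = 78.40 ✓.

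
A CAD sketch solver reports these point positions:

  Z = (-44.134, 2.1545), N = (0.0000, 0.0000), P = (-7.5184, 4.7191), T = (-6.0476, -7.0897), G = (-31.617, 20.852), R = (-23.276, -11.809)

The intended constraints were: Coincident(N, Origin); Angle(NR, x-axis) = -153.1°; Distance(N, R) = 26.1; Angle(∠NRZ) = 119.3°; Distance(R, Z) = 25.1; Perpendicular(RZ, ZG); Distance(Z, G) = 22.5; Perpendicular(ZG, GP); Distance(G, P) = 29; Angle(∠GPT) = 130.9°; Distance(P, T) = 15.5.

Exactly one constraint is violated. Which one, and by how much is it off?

Distance(P, T) = 15.5 — off by 3.60.

N = (0.00, 0.00) ✓; NR at -153.1° ✓; |NR| = 26.10 ✓; ∠NRZ = 119.3° ✓; |RZ| = 25.10 ✓; ∠(RZ, ZG) = 90.00° ✓; |ZG| = 22.50 ✓; ∠(ZG, GP) = 90.00° ✓; |GP| = 29.00 ✓; ∠GPT = 130.9° ✓; |PT| = 11.90 ✗.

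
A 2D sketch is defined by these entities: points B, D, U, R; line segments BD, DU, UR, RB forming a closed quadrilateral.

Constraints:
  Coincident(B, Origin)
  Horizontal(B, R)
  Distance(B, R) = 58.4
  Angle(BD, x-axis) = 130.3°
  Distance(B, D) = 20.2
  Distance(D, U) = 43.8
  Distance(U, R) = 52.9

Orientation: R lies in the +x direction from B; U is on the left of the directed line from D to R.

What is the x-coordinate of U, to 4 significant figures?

23.40

Checks: |DU| = 43.80 ✓; |UR| = 52.90 ✓.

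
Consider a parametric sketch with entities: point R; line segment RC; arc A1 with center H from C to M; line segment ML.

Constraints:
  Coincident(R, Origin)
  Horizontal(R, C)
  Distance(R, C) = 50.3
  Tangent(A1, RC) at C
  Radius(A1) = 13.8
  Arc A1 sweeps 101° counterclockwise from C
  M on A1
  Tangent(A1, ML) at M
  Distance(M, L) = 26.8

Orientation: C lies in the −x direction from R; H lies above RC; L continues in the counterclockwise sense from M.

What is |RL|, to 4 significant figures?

59.83

R is at the origin; RC is horizontal with |RC| = 50.3 and C on the −x side, so C = (-50.30, 0.000). The tangent condition forces HC to be normal to RC, so H = C + (0, 13.8) = (-50.30, 13.80). On A1, C sits at bearing -90° from H; a 101° counterclockwise sweep puts M at bearing 11°, so M = H + 13.8·(cos 11°, sin 11°) = (-36.75, 16.43). A1 meets ML tangentially, so HM is at right angles to ML, so ML runs along (−sin 11°, cos 11°); with |ML| = 26.8, L = (-41.87, 42.74). Then |RL| = |L − R| = 59.83.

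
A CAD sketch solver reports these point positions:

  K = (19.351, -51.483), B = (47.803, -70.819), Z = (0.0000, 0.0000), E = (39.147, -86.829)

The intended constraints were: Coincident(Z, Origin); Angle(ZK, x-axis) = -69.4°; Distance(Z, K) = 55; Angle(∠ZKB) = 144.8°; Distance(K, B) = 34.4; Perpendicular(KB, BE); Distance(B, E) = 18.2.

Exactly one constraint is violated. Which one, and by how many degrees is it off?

Perpendicular(KB, BE) — off by 5.80°.

Z = (0.00, 0.00) ✓; ZK at -69.40° ✓; |ZK| = 55.00 ✓; ∠ZKB = 144.8° ✓; |KB| = 34.40 ✓; ∠(KB, BE) = 84.20° ✗; |BE| = 18.20 ✓.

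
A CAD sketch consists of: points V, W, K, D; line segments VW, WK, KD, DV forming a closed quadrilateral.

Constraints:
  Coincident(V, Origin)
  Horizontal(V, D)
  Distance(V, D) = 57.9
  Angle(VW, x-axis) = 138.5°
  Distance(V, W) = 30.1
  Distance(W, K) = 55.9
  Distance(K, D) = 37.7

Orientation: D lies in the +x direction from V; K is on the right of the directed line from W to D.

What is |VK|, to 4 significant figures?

26.07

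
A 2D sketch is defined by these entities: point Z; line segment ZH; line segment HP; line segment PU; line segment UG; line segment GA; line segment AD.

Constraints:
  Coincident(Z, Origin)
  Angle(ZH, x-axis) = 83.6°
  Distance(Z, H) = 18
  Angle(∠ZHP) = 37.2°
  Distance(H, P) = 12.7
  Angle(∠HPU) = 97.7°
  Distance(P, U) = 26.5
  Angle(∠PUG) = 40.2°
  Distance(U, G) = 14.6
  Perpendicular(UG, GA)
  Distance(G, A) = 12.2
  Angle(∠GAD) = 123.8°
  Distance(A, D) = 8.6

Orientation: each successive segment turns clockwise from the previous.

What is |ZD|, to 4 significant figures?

8.080

UG is perpendicular to GA, so GA runs at -11.30°; with |GA| = 12.2, A = (2.595, 2.409). ∠GAD = 123.8° gives AD at -67.50° from the x-axis; with |AD| = 8.6, D = (5.886, -5.537). Then |ZD| = |D − Z| = 8.080.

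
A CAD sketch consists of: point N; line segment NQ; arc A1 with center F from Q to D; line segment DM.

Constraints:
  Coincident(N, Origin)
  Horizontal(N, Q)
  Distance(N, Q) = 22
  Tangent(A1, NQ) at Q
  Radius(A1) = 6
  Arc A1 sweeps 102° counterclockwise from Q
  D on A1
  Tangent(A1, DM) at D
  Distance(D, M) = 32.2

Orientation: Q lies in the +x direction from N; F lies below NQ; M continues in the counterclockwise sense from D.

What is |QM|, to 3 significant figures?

38.8

N is at the origin; NQ is horizontal with |NQ| = 22.0 and Q on the +x side, so Q = (22.0, 0.00). Tangency of A1 to NQ means the radius FQ is perpendicular to NQ, so F = Q + (0, -6) = (22.0, -6.00). On A1, Q sits at bearing 90° from F; a 102° counterclockwise sweep puts D at bearing 192°, so D = F + 6.0·(cos 192°, sin 192°) = (16.1, -7.25). A1 meets DM tangentially, so FD is at right angles to DM, so DM runs along (−sin 192°, cos 192°); with |DM| = 32.2, M = (22.8, -38.7). Then |QM| = |M − Q| = 38.8.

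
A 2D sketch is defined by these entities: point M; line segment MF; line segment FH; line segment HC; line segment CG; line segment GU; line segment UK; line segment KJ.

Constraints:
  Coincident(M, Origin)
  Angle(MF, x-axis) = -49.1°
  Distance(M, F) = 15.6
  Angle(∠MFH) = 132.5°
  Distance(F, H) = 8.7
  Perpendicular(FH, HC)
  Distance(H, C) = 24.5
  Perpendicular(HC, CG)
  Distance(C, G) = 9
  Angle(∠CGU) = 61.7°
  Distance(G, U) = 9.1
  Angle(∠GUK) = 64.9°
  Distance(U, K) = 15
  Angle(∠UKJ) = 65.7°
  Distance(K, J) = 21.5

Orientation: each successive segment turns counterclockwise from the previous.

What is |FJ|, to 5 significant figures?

34.074

M is at the origin; MF runs at -49.1° with length 15.6, so F = (10.214, -11.791). ∠MFH = 132.5° gives FH at -1.6000° from the x-axis; with |FH| = 8.7, H = (18.911, -12.034). FH is perpendicular to HC, so HC runs at 88.400°; with |HC| = 24.5, C = (19.595, 12.456). HC is perpendicular to CG, so CG runs at 178.40°; with |CG| = 9.0, G = (10.598, 12.708). ∠CGU = 61.7° gives GU at -63.300° from the x-axis; with |GU| = 9.1, U = (14.687, 4.5778). ∠GUK = 64.9° gives UK at 51.800° from the x-axis; with |UK| = 15.0, K = (23.963, 16.366). ∠UKJ = 65.7° gives KJ at 166.10° from the x-axis; with |KJ| = 21.5, J = (3.0927, 21.531). Then |FJ| = |J − F| = 34.074.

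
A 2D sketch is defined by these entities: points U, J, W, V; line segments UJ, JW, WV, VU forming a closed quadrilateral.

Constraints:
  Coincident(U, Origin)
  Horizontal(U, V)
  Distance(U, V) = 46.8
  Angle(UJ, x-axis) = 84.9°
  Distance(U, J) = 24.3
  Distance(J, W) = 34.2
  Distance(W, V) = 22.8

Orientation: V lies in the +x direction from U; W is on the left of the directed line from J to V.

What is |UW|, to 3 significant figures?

41.4

Checks: |JW| = 34.20 ✓; |WV| = 22.80 ✓.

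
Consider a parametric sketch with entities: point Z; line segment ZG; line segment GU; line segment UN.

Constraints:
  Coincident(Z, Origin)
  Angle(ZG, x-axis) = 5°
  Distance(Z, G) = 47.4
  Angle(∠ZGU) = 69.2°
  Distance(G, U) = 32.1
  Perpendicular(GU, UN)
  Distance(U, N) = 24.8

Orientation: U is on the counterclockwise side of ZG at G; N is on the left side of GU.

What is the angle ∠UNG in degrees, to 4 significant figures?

52.31°

∠ZGU = 69.2°, so GU runs at 5.0° + (180° − 69.2°) = 115.8° from the x-axis; with |GU| = 32.1, U = G + 32.1·(cos 115.8°, sin 115.8°) = (33.25, 33.03). GU ⟂ UN; with |UN| = 24.8 on the left of GU, N = U + 24.8·(-0.9003, -0.4352) = (10.92, 22.24). Then cos ∠UNG = NU·NG / (|NU||NG|), giving 52.31°.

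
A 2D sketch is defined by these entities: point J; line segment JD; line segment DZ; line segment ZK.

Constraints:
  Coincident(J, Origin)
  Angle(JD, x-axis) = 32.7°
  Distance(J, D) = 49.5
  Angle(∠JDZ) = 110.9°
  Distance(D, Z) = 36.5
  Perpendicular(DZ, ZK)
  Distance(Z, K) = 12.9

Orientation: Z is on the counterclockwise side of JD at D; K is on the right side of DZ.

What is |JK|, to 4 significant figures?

80.19

J is at the origin; JD runs at 32.7° with length 49.5, so D = 49.5·(cos 32.7°, sin 32.7°) = (41.65, 26.74). ∠JDZ = 110.9°, so DZ runs at 32.7° + (180° − 110.9°) = 101.8° from the x-axis; with |DZ| = 36.5, Z = D + 36.5·(cos 101.8°, sin 101.8°) = (34.19, 62.47). DZ is perpendicular to ZK; with |ZK| = 12.9 on the right of DZ, K = Z + 12.9·(0.9789, 0.2045) = (46.82, 65.11). Then |JK| = |K − J| = 80.19.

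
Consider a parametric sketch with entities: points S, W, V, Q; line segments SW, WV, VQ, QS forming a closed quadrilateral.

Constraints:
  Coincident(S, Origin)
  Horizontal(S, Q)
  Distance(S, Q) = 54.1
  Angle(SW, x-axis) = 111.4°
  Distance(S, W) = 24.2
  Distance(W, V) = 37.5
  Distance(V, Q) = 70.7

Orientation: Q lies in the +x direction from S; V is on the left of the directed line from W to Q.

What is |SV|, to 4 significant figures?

55.95

S is at the origin; SQ is horizontal with |SQ| = 54.1 and Q in +x, so Q = (54.1, 0). SW runs at 111.4° with |SW| = 24.2, so W = (-8.830, 22.53). V is determined by |WV| = 37.5 and |VQ| = 70.7 together: it lies at the intersection of circle(W, 37.5) and circle(Q, 70.7). With |WQ| = 66.84, the foot of the radical line on WQ is 6.550 from W and the perpendicular offset is √(37.5² − 6.550²) = 36.92. Taking the left-of-WQ solution: V = (9.783, 55.09).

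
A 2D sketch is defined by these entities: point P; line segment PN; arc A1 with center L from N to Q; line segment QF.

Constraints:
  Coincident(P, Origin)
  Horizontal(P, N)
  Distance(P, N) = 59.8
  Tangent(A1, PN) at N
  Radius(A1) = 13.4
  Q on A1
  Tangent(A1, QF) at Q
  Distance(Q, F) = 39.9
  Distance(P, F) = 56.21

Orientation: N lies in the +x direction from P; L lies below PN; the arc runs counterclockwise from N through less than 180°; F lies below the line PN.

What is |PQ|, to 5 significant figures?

48.082

Checks: |LQ| = 13.40 ✓; ∠(LQ, QF) = 90.00° ✓; |QF| = 39.90 ✓; |PF| = 56.21 ✓.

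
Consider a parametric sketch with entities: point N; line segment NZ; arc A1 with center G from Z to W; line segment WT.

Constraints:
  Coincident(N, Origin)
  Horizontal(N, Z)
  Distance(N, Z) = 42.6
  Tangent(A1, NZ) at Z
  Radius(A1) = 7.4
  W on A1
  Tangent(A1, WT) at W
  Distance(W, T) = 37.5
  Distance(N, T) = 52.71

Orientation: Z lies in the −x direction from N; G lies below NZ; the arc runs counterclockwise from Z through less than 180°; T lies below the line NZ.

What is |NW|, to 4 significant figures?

50.23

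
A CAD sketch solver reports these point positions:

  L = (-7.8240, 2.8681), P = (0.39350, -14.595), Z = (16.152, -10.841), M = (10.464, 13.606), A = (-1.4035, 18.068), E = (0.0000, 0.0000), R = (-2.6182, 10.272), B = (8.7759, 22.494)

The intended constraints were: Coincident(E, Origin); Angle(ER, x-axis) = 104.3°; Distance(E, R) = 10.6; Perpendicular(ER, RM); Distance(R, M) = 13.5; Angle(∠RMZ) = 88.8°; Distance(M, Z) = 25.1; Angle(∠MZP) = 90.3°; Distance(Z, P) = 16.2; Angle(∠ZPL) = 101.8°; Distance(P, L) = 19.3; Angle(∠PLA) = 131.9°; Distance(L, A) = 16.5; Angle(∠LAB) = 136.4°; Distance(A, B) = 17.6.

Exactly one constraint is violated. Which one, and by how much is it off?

Distance(A, B) = 17.6 — off by 6.50.

E = (0.00, 0.00) ✓; ER at 104.3° ✓; |ER| = 10.60 ✓; ∠(ER, RM) = 90.00° ✓; |RM| = 13.50 ✓; ∠RMZ = 88.80° ✓; |MZ| = 25.10 ✓; ∠MZP = 90.30° ✓; |ZP| = 16.20 ✓; ∠ZPL = 101.8° ✓; |PL| = 19.30 ✓; ∠PLA = 131.9° ✓; |LA| = 16.50 ✓; ∠LAB = 136.4° ✓; |AB| = 11.10 ✗.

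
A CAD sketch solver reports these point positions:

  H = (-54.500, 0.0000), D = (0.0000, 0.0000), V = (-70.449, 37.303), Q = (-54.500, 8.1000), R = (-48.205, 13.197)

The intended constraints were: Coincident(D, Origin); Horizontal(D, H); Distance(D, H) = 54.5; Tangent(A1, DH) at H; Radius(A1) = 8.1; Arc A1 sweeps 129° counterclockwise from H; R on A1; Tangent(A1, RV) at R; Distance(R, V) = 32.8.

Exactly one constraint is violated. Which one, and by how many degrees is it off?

Tangent(A1, RV) at R — off by 3.70°.

D = (0.00, 0.00) ✓; D.y = 0.00, H.y = 0.00 ✓; |DH| = 54.50 ✓; ∠(QH, HD) = 90.00° ✓; |QH| = 8.100 ✓; bearing(Q→R) − bearing(Q→H) = 129.0° ✓; |QR| = 8.100 ✓; ∠(QR, RV) = 86.30° ✗; |RV| = 32.80 ✓.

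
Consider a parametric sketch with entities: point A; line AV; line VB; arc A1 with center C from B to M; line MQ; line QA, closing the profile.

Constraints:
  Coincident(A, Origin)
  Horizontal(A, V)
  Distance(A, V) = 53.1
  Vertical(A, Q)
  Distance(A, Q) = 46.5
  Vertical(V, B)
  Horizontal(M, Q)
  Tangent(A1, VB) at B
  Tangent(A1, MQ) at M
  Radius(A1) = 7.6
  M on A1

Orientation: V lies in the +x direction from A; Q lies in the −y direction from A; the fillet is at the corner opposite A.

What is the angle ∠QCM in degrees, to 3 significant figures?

80.5°

A is at the origin; A and V share the same y with |AV| = 53.1 and V on the +x side, so V = (53.1, 0.00). A and Q share the same x with |AQ| = 46.5 and Q on the −y side, so Q = (0.00, -46.5). The virtual corner opposite A is at (53.1, -46.5). A1 meets VB tangentially, so CB is at right angles to VB and A1 meets MQ tangentially, so CM is at right angles to MQ, with radius 7.6, so the center C sits 7.6 in from both sides at C = (45.5, -38.9). That places the tangent points at B = (53.1, -38.9) on VB and M = (45.5, -46.5) on MQ. Then cos ∠QCM = CQ·CM / (|CQ||CM|), giving 80.5°.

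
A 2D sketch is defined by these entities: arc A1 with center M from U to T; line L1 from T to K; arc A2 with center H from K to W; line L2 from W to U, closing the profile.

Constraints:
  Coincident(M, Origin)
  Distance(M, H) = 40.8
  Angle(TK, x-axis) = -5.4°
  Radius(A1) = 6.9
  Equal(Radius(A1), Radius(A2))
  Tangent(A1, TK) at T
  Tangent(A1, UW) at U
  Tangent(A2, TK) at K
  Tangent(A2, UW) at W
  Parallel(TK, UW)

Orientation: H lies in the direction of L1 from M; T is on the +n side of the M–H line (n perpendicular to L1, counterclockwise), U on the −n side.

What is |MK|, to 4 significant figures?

41.38

The slot axis is L1's direction at -5.4°, so u = (cos -5.4°, sin -5.4°) = (0.9956, -0.09411) and n = (−sin -5.4°, cos -5.4°) = (0.09411, 0.9956). M is at the origin and H lies 40.8 along u from M, so H = 40.8·u = (40.62, -3.840). Tangency of A1 to both parallel lines with radius 6.9 puts T and U at M ± 6.9·n: T = (0.6493, 6.869), U = (-0.6493, -6.869). Equal radii place K and W the same way about H: K = H + 6.9·n = (41.27, 3.030), W = H − 6.9·n = (39.97, -10.71). Then |MK| = |K − M| = 41.38.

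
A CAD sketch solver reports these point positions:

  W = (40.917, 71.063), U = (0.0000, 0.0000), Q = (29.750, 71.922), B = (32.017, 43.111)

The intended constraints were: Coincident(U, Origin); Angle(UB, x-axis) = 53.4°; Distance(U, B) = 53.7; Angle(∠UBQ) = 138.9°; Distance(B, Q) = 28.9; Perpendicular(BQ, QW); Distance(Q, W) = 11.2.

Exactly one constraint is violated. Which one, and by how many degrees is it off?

Perpendicular(BQ, QW) — off by 8.90°.

U = (0.00, 0.00) ✓; UB at 53.40° ✓; |UB| = 53.70 ✓; ∠UBQ = 138.9° ✓; |BQ| = 28.90 ✓; ∠(BQ, QW) = 98.90° ✗; |QW| = 11.20 ✓.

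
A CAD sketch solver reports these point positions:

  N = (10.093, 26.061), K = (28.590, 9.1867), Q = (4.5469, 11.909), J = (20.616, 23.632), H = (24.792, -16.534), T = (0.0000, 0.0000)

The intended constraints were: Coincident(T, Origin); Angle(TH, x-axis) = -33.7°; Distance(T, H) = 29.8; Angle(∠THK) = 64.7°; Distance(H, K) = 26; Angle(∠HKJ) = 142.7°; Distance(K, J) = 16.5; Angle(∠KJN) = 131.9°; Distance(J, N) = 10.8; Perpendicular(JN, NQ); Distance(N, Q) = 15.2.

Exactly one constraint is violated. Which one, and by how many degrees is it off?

Perpendicular(JN, NQ) — off by 8.40°.

T = (0.00, 0.00) ✓; TH at -33.70° ✓; |TH| = 29.80 ✓; ∠THK = 64.70° ✓; |HK| = 26.00 ✓; ∠HKJ = 142.7° ✓; |KJ| = 16.50 ✓; ∠KJN = 131.9° ✓; |JN| = 10.80 ✓; ∠(JN, NQ) = 81.60° ✗; |NQ| = 15.20 ✓.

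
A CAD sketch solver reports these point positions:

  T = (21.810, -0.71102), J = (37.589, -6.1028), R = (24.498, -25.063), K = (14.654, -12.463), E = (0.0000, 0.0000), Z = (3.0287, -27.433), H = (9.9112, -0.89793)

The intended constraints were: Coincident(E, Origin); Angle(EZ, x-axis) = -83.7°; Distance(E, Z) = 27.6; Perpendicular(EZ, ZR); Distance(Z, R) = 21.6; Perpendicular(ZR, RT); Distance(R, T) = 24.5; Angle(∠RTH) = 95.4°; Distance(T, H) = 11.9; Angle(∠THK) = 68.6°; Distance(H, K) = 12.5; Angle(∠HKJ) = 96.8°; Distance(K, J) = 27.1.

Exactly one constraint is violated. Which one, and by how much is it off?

Distance(K, J) = 27.1 — off by 3.30.

E = (0.00, 0.00) ✓; EZ at -83.70° ✓; |EZ| = 27.60 ✓; ∠(EZ, ZR) = 90.00° ✓; |ZR| = 21.60 ✓; ∠(ZR, RT) = 90.00° ✓; |RT| = 24.50 ✓; ∠RTH = 95.40° ✓; |TH| = 11.90 ✓; ∠THK = 68.60° ✓; |HK| = 12.50 ✓; ∠HKJ = 96.80° ✓; |KJ| = 23.80 ✗.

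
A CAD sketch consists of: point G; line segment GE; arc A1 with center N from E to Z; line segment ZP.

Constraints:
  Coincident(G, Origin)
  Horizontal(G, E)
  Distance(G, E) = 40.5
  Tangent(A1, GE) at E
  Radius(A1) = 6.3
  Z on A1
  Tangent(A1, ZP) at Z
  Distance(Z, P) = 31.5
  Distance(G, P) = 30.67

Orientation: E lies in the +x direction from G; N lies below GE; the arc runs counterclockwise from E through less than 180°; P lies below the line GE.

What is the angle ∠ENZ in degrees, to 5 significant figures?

50.198°

Checks: |NZ| = 6.300 ✓; ∠(NZ, ZP) = 90.00° ✓; |ZP| = 31.50 ✓; |GP| = 30.67 ✓.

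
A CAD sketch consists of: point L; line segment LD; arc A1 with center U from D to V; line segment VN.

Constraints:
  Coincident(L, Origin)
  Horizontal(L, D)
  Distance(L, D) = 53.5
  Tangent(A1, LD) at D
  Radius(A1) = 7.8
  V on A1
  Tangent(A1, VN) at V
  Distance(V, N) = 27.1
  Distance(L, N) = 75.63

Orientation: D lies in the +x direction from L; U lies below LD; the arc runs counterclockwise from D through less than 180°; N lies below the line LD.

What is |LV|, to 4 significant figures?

50.26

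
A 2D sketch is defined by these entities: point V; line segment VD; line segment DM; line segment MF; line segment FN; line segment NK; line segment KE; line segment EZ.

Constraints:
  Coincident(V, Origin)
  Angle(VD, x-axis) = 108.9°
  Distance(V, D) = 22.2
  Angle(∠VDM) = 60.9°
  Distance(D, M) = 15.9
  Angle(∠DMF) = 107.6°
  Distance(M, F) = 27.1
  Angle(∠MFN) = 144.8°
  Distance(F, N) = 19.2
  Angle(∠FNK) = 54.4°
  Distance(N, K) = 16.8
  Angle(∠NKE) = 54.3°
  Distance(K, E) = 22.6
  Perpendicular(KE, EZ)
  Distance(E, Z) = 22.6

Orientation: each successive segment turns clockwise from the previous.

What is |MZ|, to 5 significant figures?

55.028

V is at the origin; VD runs at 108.9° with length 22.2, so D = (-7.1910, 21.003). ∠VDM = 60.9° gives DM at -10.200° from the x-axis; with |DM| = 15.9, M = (8.4577, 18.187). ∠DMF = 107.6° gives MF at -82.600° from the x-axis; with |MF| = 27.1, F = (11.948, -8.6868). ∠MFN = 144.8° gives FN at -117.80° from the x-axis; with |FN| = 19.2, N = (2.9935, -25.671). ∠FNK = 54.4° gives NK at 116.60° from the x-axis; with |NK| = 16.8, K = (-4.5289, -10.649). ∠NKE = 54.3° gives KE at -9.1000° from the x-axis; with |KE| = 22.6, E = (17.787, -14.223). KE ⟂ EZ, so EZ runs at -99.100°; with |EZ| = 22.6, Z = (14.212, -36.539). Then |MZ| = |Z − M| = 55.028.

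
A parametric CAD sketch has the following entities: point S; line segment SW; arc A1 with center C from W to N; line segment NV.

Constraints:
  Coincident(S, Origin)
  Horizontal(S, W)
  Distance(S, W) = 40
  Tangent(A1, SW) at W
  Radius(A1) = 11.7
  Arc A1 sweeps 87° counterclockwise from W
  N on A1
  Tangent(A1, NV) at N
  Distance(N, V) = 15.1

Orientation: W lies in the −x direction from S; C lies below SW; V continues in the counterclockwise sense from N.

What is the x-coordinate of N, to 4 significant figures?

-51.68

Tangency of A1 to SW means the radius CW is perpendicular to SW, so C = W + (0, -11.7) = (-40.00, -11.70). On A1, W sits at bearing 90° from C; an 87° counterclockwise sweep puts N at bearing 177°, so N = C + 11.7·(cos 177°, sin 177°) = (-51.68, -11.09). So N.x = -51.68.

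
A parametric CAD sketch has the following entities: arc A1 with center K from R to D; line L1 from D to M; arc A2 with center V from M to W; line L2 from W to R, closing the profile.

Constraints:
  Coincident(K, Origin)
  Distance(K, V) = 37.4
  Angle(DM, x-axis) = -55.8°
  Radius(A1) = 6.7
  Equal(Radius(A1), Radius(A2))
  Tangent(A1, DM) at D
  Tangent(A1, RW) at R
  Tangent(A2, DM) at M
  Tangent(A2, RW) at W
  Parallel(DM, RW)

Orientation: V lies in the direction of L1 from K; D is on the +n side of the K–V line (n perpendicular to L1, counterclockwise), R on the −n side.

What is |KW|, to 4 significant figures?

38.00

The slot axis is L1's direction at -55.8°, so u = (cos -55.8°, sin -55.8°) = (0.5621, -0.8271) and n = (−sin -55.8°, cos -55.8°) = (0.8271, 0.5621). K is at the origin and V lies 37.4 along u from K, so V = 37.4·u = (21.02, -30.93). Tangency of A1 to both parallel lines with radius 6.7 puts D and R at K ± 6.7·n: D = (5.541, 3.766), R = (-5.541, -3.766). Equal radii place M and W the same way about V: M = V + 6.7·n = (26.56, -27.17), W = V − 6.7·n = (15.48, -34.70). Then |KW| = |W − K| = 38.00.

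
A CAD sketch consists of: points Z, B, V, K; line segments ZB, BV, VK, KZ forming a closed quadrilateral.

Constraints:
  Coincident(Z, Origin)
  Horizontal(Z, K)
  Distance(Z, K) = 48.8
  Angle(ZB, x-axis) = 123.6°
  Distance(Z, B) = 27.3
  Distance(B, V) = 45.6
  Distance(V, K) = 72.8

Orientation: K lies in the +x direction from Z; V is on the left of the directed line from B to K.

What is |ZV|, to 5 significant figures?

61.920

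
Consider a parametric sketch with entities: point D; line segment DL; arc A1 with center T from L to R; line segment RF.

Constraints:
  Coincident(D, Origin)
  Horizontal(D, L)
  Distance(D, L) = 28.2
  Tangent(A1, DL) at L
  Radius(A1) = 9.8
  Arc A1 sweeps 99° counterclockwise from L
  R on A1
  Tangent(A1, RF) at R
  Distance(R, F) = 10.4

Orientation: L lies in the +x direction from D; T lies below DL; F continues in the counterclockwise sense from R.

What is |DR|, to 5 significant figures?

21.713

D is at the origin; D and L share the same y with |DL| = 28.2 and L on the +x side, so L = (28.200, 0.0000). Since A1 is tangent to DL there, TL ⟂ DL, so T = L + (0, -9.8) = (28.200, -9.8000). On A1, L sits at bearing 90° from T; a 99° counterclockwise sweep puts R at bearing 189°, so R = T + 9.8·(cos 189°, sin 189°) = (18.521, -11.333). Then |DR| = |R − D| = 21.713.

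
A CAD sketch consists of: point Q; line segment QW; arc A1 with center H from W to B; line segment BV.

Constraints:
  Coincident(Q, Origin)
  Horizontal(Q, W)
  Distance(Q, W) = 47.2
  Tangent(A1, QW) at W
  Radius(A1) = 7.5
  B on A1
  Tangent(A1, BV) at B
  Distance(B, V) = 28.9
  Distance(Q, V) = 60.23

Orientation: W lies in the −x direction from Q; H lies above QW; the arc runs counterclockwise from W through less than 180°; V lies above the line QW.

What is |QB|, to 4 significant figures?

41.03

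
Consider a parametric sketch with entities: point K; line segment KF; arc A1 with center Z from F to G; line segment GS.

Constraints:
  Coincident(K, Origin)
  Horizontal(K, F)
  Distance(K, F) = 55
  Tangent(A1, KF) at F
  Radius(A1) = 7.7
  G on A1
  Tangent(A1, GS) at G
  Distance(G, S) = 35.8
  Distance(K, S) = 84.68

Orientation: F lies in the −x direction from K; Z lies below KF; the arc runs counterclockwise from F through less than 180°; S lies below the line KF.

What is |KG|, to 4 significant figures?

62.30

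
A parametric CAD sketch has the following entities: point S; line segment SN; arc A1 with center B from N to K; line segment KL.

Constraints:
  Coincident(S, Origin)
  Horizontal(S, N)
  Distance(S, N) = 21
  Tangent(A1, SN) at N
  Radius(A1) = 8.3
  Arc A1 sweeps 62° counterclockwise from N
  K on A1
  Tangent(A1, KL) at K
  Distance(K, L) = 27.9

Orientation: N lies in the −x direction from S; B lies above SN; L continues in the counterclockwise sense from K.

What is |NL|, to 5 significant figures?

35.503

S is at the origin; S and N share the same y with |SN| = 21.0 and N on the −x side, so N = (-21.000, 0.0000). A1 meets SN tangentially, so BN is at right angles to SN, so B = N + (0, 8.3) = (-21.000, 8.3000). On A1, N sits at bearing -90° from B; a 62° counterclockwise sweep puts K at bearing -28°, so K = B + 8.3·(cos -28°, sin -28°) = (-13.672, 4.4034). Since A1 is tangent to KL there, BK ⟂ KL, so KL runs along (−sin -28°, cos -28°); with |KL| = 27.9, L = (-0.57328, 29.038). Then |NL| = |L − N| = 35.503.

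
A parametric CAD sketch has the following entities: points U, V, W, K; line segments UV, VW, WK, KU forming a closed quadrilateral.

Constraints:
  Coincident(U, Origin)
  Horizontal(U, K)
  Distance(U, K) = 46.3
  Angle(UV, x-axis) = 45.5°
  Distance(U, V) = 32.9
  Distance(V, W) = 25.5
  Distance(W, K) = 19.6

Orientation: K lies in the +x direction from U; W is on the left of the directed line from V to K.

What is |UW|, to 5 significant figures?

52.043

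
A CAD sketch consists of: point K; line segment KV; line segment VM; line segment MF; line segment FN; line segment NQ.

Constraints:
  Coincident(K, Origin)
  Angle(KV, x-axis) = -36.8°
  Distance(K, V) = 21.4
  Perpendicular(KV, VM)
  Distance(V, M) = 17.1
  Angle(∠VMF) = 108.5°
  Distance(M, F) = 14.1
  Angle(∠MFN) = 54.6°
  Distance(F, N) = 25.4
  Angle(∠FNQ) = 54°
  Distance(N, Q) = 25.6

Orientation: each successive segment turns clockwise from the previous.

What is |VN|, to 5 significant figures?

6.5801

K is at the origin; KV runs at -36.8° with length 21.4, so V = (17.136, -12.819). KV is perpendicular to VM, so VM runs at -126.80°; with |VM| = 17.1, M = (6.8923, -26.512). ∠VMF = 108.5° gives MF at 161.70° from the x-axis; with |MF| = 14.1, F = (-6.4946, -22.084). ∠MFN = 54.6° gives FN at 36.300° from the x-axis; with |FN| = 25.4, N = (13.976, -7.0472). Then |VN| = |N − V| = 6.5801.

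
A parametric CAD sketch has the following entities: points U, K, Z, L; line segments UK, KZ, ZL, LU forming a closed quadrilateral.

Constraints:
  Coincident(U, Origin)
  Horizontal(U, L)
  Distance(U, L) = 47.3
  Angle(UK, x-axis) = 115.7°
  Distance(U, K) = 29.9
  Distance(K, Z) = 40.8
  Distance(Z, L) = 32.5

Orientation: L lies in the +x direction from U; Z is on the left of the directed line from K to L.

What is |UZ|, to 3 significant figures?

38.1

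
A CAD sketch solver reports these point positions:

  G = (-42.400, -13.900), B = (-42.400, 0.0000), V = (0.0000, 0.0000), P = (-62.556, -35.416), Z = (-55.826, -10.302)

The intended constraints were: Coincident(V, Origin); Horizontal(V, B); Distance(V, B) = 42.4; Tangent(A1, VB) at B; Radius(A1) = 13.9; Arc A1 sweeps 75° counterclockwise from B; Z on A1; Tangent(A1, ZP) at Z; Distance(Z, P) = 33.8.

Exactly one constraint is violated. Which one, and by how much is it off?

Distance(Z, P) = 33.8 — off by 7.80.

V = (0.00, 0.00) ✓; V.y = 0.00, B.y = 0.00 ✓; |VB| = 42.40 ✓; ∠(GB, BV) = 90.00° ✓; |GB| = 13.90 ✓; bearing(G→Z) − bearing(G→B) = 75.00° ✓; |GZ| = 13.90 ✓; ∠(GZ, ZP) = 90.00° ✓; |ZP| = 26.00 ✗.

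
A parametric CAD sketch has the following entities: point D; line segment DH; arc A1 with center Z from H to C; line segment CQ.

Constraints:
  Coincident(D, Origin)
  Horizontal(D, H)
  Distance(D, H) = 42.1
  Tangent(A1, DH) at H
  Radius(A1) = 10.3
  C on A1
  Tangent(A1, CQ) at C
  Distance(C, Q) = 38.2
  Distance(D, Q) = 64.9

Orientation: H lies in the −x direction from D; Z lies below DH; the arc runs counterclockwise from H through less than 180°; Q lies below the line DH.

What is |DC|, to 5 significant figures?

53.636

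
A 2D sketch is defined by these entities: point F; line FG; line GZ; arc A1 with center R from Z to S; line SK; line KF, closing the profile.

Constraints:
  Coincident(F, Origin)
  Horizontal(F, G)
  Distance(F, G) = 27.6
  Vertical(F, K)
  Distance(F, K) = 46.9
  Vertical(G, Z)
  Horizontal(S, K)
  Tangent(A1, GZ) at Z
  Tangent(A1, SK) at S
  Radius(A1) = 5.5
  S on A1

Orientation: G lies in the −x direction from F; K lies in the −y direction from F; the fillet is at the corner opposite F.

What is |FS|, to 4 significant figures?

51.85

F is at the origin; FG is horizontal with |FG| = 27.6 and G on the −x side, so G = (-27.60, 0.000). F and K share the same x with |FK| = 46.9 and K on the −y side, so K = (0.000, -46.90). The virtual corner opposite F is at (-27.60, -46.90). The tangent condition forces RZ to be normal to GZ and tangency of A1 to SK means the radius RS is perpendicular to SK, with radius 5.5, so the center R sits 5.5 in from both sides at R = (-22.10, -41.40). That places the tangent points at Z = (-27.60, -41.40) on GZ and S = (-22.10, -46.90) on SK. Then |FS| = |S − F| = 51.85.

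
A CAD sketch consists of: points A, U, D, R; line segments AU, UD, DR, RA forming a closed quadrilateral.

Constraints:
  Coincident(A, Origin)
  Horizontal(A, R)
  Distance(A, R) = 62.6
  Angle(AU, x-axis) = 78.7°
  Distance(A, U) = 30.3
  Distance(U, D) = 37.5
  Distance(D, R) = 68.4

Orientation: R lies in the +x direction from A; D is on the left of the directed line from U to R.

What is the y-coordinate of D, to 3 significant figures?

59.5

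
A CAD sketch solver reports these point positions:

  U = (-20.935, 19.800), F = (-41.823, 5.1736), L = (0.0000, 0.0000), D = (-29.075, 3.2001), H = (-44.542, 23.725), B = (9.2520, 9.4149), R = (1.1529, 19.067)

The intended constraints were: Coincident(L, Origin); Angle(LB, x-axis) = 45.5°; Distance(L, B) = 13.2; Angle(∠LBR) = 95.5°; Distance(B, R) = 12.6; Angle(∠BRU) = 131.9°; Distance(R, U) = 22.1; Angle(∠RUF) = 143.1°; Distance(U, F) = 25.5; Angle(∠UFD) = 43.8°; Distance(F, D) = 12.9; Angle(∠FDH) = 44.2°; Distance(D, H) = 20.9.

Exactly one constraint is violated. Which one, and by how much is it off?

Distance(D, H) = 20.9 — off by 4.80.

L = (0.00, 0.00) ✓; LB at 45.50° ✓; |LB| = 13.20 ✓; ∠LBR = 95.50° ✓; |BR| = 12.60 ✓; ∠BRU = 131.9° ✓; |RU| = 22.10 ✓; ∠RUF = 143.1° ✓; |UF| = 25.50 ✓; ∠UFD = 43.80° ✓; |FD| = 12.90 ✓; ∠FDH = 44.20° ✓; |DH| = 25.70 ✗.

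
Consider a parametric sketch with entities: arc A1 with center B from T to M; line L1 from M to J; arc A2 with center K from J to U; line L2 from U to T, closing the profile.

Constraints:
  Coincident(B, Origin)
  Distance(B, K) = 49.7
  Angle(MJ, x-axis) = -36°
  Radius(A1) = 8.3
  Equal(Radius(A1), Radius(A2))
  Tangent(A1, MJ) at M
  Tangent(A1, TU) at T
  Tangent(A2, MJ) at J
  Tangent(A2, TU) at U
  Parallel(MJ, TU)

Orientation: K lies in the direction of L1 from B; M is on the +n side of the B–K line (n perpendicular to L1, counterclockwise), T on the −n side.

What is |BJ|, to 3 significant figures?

50.4

The slot axis is L1's direction at -36.0°, so u = (cos -36.0°, sin -36.0°) = (0.809, -0.588) and n = (−sin -36.0°, cos -36.0°) = (0.588, 0.809). B is at the origin and K lies 49.7 along u from B, so K = 49.7·u = (40.2, -29.2). Tangency of A1 to both parallel lines with radius 8.3 puts M and T at B ± 8.3·n: M = (4.88, 6.71), T = (-4.88, -6.71). Equal radii place J and U the same way about K: J = K + 8.3·n = (45.1, -22.5), U = K − 8.3·n = (35.3, -35.9). Then |BJ| = |J − B| = 50.4.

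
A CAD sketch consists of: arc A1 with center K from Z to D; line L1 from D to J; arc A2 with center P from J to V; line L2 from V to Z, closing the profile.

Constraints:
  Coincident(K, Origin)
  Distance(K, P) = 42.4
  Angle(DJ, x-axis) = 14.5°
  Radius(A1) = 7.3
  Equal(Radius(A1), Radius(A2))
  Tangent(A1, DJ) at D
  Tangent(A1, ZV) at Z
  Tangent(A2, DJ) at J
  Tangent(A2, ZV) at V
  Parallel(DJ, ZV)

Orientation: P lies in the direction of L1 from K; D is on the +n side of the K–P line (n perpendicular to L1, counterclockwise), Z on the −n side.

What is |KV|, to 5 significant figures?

43.024

Tangency of A1 to both parallel lines with radius 7.3 puts D and Z at K ± 7.3·n: D = (-1.8278, 7.0675), Z = (1.8278, -7.0675). Equal radii place J and V the same way about P: J = P + 7.3·n = (39.222, 17.684), V = P − 7.3·n = (42.877, 3.5486). Then |KV| = |V − K| = 43.024.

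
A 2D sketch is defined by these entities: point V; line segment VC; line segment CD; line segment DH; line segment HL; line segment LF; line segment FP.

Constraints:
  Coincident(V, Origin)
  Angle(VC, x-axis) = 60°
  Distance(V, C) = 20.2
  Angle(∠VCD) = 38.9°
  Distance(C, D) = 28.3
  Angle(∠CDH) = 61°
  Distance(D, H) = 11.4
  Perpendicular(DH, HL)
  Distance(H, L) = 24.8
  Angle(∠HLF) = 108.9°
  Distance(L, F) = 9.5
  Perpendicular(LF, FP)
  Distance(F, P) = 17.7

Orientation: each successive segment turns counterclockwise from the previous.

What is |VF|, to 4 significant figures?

27.36

V is at the origin; VC runs at 60.0° with length 20.2, so C = (10.10, 17.49). ∠VCD = 38.9° gives CD at -158.9° from the x-axis; with |CD| = 28.3, D = (-16.30, 7.306). ∠CDH = 61.0° gives DH at -39.90° from the x-axis; with |DH| = 11.4, H = (-7.557, -0.006722). The perpendicularity gives HL at right angles to DH, so HL runs at 50.10°; with |HL| = 24.8, L = (8.351, 19.02). ∠HLF = 108.9° gives LF at 121.2° from the x-axis; with |LF| = 9.5, F = (3.430, 27.14). Then |VF| = |F − V| = 27.36.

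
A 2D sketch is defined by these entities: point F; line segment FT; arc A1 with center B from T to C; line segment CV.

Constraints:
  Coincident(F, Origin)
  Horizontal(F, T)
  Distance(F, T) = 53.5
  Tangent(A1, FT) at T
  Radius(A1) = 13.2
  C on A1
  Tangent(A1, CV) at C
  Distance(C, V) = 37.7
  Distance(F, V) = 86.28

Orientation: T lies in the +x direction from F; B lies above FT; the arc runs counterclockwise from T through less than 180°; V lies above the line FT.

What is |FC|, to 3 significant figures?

67.6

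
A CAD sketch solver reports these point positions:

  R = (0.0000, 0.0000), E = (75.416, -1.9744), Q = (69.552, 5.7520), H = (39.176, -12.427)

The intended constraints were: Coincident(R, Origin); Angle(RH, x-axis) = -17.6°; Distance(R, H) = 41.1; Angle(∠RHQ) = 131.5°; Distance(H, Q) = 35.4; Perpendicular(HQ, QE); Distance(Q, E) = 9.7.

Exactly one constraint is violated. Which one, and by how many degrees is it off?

Perpendicular(HQ, QE) — off by 6.30°.

R = (0.00, 0.00) ✓; RH at -17.60° ✓; |RH| = 41.10 ✓; ∠RHQ = 131.5° ✓; |HQ| = 35.40 ✓; ∠(HQ, QE) = 83.70° ✗; |QE| = 9.700 ✓.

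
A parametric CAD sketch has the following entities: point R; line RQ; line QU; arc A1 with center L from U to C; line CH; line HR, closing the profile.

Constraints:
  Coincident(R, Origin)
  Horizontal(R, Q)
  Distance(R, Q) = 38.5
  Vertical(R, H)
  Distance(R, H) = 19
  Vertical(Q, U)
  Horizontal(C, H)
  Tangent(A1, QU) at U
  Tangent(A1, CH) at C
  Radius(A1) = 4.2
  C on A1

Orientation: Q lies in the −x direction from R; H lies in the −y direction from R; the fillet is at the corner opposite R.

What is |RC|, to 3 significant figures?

39.2

The virtual corner opposite R is at (-38.5, -19.0). A1 meets QU tangentially, so LU is at right angles to QU and tangency of A1 to CH means the radius LC is perpendicular to CH, with radius 4.2, so the center L sits 4.2 in from both sides at L = (-34.3, -14.8). That places the tangent points at U = (-38.5, -14.8) on QU and C = (-34.3, -19.0) on CH. Then |RC| = |C − R| = 39.2.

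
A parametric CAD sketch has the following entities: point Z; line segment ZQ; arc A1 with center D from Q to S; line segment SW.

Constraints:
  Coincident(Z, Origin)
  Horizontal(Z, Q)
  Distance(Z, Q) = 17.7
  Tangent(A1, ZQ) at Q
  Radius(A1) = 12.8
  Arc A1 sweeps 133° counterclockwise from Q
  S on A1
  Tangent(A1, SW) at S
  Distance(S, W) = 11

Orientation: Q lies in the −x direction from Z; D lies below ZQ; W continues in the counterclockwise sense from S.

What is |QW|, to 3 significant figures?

29.6

On A1, Q sits at bearing 90° from D; a 133° counterclockwise sweep puts S at bearing 223°, so S = D + 12.8·(cos 223°, sin 223°) = (-27.1, -21.5). The tangent condition forces DS to be normal to SW, so SW runs along (−sin 223°, cos 223°); with |SW| = 11.0, W = (-19.6, -29.6). Then |QW| = |W − Q| = 29.6.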